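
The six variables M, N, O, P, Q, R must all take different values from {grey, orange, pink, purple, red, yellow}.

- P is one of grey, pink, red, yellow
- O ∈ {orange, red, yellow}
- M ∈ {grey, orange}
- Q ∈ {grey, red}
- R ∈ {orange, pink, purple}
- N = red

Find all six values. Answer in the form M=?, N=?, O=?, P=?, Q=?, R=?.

N must be red (only option left). Eliminate red elsewhere: O, P, Q.
Q must be grey (only option left). Eliminate grey elsewhere: M, P.
That leaves M = orange. Strike orange from O, R.
That leaves O = yellow. Strike yellow from P.
P's domain is down to {pink}, so P = pink. Remove pink from R.
R has just one choice, so R = purple.

M=orange, N=red, O=yellow, P=pink, Q=grey, R=purple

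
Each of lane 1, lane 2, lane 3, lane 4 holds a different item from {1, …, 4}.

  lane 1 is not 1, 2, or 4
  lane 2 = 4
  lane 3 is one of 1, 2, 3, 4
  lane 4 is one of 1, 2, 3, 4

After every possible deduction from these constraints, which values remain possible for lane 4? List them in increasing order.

1, 2

lane 1 has just one choice, so lane 1 = 3. Strike 3 from lane 3, lane 4.
lane 2 has just one choice, so lane 2 = 4. Strike 4 from lane 3, lane 4.
No further eliminations apply; lane 4 can still be any of 1, 2.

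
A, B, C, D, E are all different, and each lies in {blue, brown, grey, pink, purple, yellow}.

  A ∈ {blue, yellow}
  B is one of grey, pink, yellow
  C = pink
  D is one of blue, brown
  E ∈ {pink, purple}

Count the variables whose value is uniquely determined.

2

C has just one choice, so C = pink. Strike pink from B, E.
E's domain is down to {purple}, so E = purple.
Determined: C=pink, E=purple. The other variables each still have more than one consistent value. That makes 2.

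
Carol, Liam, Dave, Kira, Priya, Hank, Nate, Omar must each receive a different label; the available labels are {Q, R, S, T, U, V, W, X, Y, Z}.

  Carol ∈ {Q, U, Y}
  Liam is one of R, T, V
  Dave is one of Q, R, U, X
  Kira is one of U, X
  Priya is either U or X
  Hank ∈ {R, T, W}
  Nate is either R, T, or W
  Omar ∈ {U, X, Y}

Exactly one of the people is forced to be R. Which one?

Dave

The 8 variables draw from only 8 values {Q, R, T, U, V, W, X, Y}, so each is used; only Liam can be V, hence Liam = V.
The 2 variables Kira and Priya are confined to {U, X}, which locks those values in; drop them from Carol, Dave, Omar.
Omar's domain is down to {Y}, so Omar = Y. Strike Y from Carol.
Carol has just one choice, so Carol = Q. So Dave can't be Q.
So R goes to Dave.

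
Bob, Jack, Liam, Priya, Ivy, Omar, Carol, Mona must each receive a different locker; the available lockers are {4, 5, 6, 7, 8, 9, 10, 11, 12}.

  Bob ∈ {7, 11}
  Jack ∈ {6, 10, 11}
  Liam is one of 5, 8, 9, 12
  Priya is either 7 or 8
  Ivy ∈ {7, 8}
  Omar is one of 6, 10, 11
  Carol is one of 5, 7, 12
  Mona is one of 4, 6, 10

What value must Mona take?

4

The 2 variables Priya and Ivy are confined to {7, 8}, which locks those values in; drop them from Bob, Liam, Carol.
Bob's domain is down to {11}, so Bob = 11. Remove 11 from Jack, Omar.
The 2 variables Jack and Omar are confined to {6, 10}, which locks those values in; drop them from Mona.
So Mona = 4.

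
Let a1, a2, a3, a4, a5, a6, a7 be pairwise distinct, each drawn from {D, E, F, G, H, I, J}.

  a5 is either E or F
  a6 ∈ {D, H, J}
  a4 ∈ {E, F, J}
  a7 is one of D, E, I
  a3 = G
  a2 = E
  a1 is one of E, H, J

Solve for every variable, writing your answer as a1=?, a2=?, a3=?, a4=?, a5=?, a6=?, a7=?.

a2 must be E (only option left). Remove E from a1, a4, a5, a7.
a3 has just one choice, so a3 = G.
That leaves a5 = F. So a4 can't be F.
a4's domain is down to {J}, so a4 = J. Eliminate J elsewhere: a1, a6.
a1 must be H (only option left). Remove H from a6.
a6 must be D (only option left). Strike D from a7.
a7 must be I (only option left).

a1=H, a2=E, a3=G, a4=J, a5=F, a6=D, a7=I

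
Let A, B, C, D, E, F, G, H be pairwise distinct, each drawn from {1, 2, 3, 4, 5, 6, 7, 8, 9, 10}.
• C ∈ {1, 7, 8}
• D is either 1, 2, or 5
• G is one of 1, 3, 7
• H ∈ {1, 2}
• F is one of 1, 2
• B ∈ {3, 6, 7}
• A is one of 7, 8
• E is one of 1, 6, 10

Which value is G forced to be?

The 8 variables draw from only 8 values {1, 2, 3, 5, 6, 7, 8, 10}, so each is used; only D can be 5, hence D = 5.
Among the 7 still-open variables, 10 fits only E (and all 7 values in {1, 2, 3, 6, 7, 8, 10} must be used), so E = 10.
The 6 still-open variables together cover exactly {1, 2, 3, 6, 7, 8} — 6 values for 6 variables — and 6 appears only in B's list, so B = 6.
The 5 still-open variables draw from only 5 values {1, 2, 3, 7, 8}, so each is used; only G can be 3, hence G = 3.

3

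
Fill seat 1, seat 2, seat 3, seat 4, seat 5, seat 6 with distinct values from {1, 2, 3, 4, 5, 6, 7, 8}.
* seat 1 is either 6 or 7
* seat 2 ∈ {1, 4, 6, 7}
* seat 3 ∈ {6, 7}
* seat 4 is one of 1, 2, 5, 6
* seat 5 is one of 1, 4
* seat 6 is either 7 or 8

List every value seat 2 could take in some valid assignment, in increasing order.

1, 4

seat 1 and seat 3 share exactly the 2 values {6, 7}; by pigeonhole those values go to them, so strike 6, 7 from seat 2, seat 4, seat 6.
seat 6 must be 8 (only option left).
The 2 variables seat 2 and seat 5 are confined to {1, 4}, which locks those values in; drop them from seat 4.
No further eliminations apply; seat 2 can still be any of 1, 4.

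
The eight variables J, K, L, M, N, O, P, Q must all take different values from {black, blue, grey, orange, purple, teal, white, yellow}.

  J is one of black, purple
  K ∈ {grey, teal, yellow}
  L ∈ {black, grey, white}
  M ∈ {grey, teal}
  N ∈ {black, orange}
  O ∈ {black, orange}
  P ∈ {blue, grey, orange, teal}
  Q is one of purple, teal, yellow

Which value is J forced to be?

purple

The 8 variables together cover exactly {black, blue, grey, orange, purple, teal, white, yellow} — 8 values for 8 variables — and blue appears only in P's list, so P = blue.
The 7 still-open variables together cover exactly {black, grey, orange, purple, teal, white, yellow} — 7 values for 7 variables — and white appears only in L's list, so L = white.
N and O share exactly the 2 values {black, orange}; by pigeonhole those values go to them, so strike black, orange from J.
So J = purple.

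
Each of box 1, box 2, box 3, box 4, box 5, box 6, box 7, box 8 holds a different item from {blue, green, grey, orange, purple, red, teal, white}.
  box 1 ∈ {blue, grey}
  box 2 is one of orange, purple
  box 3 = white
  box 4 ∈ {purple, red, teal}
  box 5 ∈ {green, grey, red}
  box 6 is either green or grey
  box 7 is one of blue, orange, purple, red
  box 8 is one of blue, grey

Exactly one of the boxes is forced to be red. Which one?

box 5

box 3 has just one choice, so box 3 = white.
The 7 still-open variables draw from only 7 values {blue, green, grey, orange, purple, red, teal}, so each is used; only box 4 can be teal, hence box 4 = teal.
box 1 and box 8 between them cover only {blue, grey} — a naked pair. Remove those values from box 5, box 6, box 7.
box 6's domain is down to {green}, so box 6 = green. Eliminate green elsewhere: box 5.
So red goes to box 5.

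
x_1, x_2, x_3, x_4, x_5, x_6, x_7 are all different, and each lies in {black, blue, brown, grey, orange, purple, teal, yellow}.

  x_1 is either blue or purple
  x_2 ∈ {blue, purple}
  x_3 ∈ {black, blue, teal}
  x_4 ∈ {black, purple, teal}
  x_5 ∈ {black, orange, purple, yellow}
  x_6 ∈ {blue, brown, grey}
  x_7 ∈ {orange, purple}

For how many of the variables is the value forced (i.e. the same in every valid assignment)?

2

x_1 and x_2 share exactly the 2 values {blue, purple}; by pigeonhole those values go to them, so strike blue, purple from x_3, x_4, x_5, x_6, x_7.
That leaves x_7 = orange. Eliminate orange elsewhere: x_5.
x_3 and x_4 share exactly the 2 values {black, teal}; by pigeonhole those values go to them, so strike black, teal from x_5.
That leaves x_5 = yellow.
Determined: x_5=yellow, x_7=orange. The other variables each still have more than one consistent value. That makes 2.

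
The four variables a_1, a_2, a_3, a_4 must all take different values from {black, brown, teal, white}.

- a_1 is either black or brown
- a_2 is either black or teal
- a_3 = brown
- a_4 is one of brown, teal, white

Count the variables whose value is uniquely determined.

a_3 must be brown (only option left). Eliminate brown elsewhere: a_1, a_4.
That leaves a_1 = black. So a_2 can't be black.
a_2 has just one choice, so a_2 = teal. So a_4 can't be teal.
That leaves a_4 = white.
Every variable is fixed: a_1=black, a_2=teal, a_3=brown, a_4=white. That makes 4.

4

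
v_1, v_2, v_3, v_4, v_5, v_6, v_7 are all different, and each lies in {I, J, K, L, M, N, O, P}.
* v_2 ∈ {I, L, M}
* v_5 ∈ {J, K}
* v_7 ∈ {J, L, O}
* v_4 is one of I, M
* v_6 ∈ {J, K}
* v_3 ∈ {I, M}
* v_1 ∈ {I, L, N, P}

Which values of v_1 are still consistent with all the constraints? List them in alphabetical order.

The 2 variables v_3 and v_4 are confined to {I, M}, which locks those values in; drop them from v_1, v_2.
v_2's domain is down to {L}, so v_2 = L. Eliminate L elsewhere: v_1, v_7.
The 2 variables v_5 and v_6 are confined to {J, K}, which locks those values in; drop them from v_7.
v_7 has just one choice, so v_7 = O.
No further eliminations apply; v_1 can still be any of N, P.

N, P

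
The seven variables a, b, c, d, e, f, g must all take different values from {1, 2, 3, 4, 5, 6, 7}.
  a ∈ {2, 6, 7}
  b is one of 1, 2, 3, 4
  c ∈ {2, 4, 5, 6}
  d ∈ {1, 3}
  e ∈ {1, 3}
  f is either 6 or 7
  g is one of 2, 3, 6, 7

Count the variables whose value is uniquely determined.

The 7 variables draw from only 7 values {1, 2, 3, 4, 5, 6, 7}, so each is used; only c can be 5, hence c = 5.
The 6 still-open variables together cover exactly {1, 2, 3, 4, 6, 7} — 6 values for 6 variables — and 4 appears only in b's list, so b = 4.
The 2 variables d and e are confined to {1, 3}, which locks those values in; drop them from g.
Determined: b=4, c=5. The other variables each still have more than one consistent value. That makes 2.

2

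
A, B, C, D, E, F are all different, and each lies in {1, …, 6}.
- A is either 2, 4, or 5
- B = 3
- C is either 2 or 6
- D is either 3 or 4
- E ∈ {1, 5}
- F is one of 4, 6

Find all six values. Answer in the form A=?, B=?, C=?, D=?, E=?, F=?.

A=5, B=3, C=2, D=4, E=1, F=6

B must be 3 (only option left). Strike 3 from D.
D's domain is down to {4}, so D = 4. Remove 4 from A, F.
F has just one choice, so F = 6. Eliminate 6 elsewhere: C.
That leaves C = 2. Strike 2 from A.
That leaves A = 5. Remove 5 from E.
E has just one choice, so E = 1.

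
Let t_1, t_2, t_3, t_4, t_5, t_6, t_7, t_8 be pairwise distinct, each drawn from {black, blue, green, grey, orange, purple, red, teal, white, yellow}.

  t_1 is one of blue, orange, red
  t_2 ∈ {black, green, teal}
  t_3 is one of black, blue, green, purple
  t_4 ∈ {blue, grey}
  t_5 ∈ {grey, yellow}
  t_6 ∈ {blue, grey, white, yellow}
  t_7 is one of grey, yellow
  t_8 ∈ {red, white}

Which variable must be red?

t_5 and t_7 between them cover only {grey, yellow} — a naked pair. Remove those values from t_4, t_6.
t_4's domain is down to {blue}, so t_4 = blue. So t_1, t_3, t_6 can't be blue.
That leaves t_6 = white. Eliminate white elsewhere: t_8.
So red goes to t_8.

t_8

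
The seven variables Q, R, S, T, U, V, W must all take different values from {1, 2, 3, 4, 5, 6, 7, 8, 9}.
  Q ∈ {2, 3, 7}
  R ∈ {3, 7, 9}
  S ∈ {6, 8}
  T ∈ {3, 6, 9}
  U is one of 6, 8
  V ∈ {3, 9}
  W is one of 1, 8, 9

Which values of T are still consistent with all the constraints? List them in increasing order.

The 7 variables draw from only 7 values {1, 2, 3, 6, 7, 8, 9}, so each is used; only W can be 1, hence W = 1.
The 6 still-open variables draw from only 6 values {2, 3, 6, 7, 8, 9}, so each is used; only Q can be 2, hence Q = 2.
The 5 still-open variables draw from only 5 values {3, 6, 7, 8, 9}, so each is used; only R can be 7, hence R = 7.
S and U share exactly the 2 values {6, 8}; by pigeonhole those values go to them, so strike 6, 8 from T.
No further eliminations apply; T can still be any of 3, 9.

3, 9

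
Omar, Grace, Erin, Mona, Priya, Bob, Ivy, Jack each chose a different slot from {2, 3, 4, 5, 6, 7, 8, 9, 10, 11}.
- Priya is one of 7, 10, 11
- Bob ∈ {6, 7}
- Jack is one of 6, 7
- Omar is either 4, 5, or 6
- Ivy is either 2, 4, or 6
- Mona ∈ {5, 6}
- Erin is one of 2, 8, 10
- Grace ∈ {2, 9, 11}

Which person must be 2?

Ivy

Bob and Jack share exactly the 2 values {6, 7}; by pigeonhole those values go to them, so strike 6, 7 from Omar, Mona, Priya, Ivy.
That leaves Mona = 5. So Omar can't be 5.
Omar has just one choice, so Omar = 4. Remove 4 from Ivy.
So 2 goes to Ivy.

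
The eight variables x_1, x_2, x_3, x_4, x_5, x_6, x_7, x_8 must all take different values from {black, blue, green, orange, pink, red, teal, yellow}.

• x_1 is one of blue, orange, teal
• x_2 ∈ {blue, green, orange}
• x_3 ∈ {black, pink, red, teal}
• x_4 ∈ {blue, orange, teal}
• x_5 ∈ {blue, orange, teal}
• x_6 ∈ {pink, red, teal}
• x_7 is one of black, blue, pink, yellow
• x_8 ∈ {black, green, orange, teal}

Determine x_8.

black

The 8 variables draw from only 8 values {black, blue, green, orange, pink, red, teal, yellow}, so each is used; only x_7 can be yellow, hence x_7 = yellow.
x_1, x_4, x_5 between them cover only {blue, orange, teal} — a naked triple. Remove those values from x_2, x_3, x_6, x_8.
That leaves x_2 = green. Eliminate green elsewhere: x_8.
So x_8 = black.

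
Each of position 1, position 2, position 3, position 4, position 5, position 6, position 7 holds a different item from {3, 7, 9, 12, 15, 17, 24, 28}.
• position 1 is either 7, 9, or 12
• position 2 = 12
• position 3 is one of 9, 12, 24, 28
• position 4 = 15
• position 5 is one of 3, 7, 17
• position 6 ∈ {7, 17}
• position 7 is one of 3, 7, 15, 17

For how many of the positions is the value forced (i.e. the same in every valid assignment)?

position 2's domain is down to {12}, so position 2 = 12. So position 1, position 3 can't be 12.
position 4 has just one choice, so position 4 = 15. So position 7 can't be 15.
position 5, position 6, position 7 between them cover only {3, 7, 17} — a naked triple. Remove those values from position 1.
position 1's domain is down to {9}, so position 1 = 9. Eliminate 9 elsewhere: position 3.
Determined: position 1=9, position 2=12, position 4=15. The other positions each still have more than one consistent value. That makes 3.

3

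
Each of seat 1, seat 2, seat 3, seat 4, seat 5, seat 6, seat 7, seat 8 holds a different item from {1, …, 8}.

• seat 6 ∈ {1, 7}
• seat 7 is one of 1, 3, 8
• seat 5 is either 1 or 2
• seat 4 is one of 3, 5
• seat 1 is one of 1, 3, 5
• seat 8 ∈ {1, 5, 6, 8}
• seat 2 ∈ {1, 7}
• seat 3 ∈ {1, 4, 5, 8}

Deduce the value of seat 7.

8

The 8 variables together cover exactly {1, 2, 3, 4, 5, 6, 7, 8} — 8 values for 8 variables — and 2 appears only in seat 5's list, so seat 5 = 2.
The 7 still-open variables draw from only 7 values {1, 3, 4, 5, 6, 7, 8}, so each is used; only seat 3 can be 4, hence seat 3 = 4.
The 6 still-open variables together cover exactly {1, 3, 5, 6, 7, 8} — 6 values for 6 variables — and 6 appears only in seat 8's list, so seat 8 = 6.
Among the 5 still-open variables, 8 fits only seat 7 (and all 5 values in {1, 3, 5, 7, 8} must be used), so seat 7 = 8.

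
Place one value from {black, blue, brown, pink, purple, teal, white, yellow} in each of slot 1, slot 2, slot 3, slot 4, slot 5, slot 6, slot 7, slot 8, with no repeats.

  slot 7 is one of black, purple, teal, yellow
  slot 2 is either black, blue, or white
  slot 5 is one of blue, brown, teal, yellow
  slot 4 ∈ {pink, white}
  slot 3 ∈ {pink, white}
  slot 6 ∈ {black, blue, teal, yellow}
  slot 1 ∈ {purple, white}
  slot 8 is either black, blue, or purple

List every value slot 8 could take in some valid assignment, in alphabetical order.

The 8 variables draw from only 8 values {black, blue, brown, pink, purple, teal, white, yellow}, so each is used; only slot 5 can be brown, hence slot 5 = brown.
slot 3 and slot 4 between them cover only {pink, white} — a naked pair. Remove those values from slot 1, slot 2.
That leaves slot 1 = purple. Eliminate purple elsewhere: slot 7, slot 8.
slot 2 and slot 8 between them cover only {black, blue} — a naked pair. Remove those values from slot 6, slot 7.
No further eliminations apply; slot 8 can still be any of black, blue.

black, blue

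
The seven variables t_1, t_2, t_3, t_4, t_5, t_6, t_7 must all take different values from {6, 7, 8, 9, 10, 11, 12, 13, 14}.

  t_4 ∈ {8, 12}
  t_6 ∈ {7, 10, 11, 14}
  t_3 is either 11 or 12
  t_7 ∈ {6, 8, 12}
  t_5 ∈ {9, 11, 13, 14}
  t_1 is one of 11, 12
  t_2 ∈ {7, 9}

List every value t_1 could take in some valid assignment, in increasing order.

t_1 and t_3 between them cover only {11, 12} — a naked pair. Remove those values from t_4, t_5, t_6, t_7.
t_4 has just one choice, so t_4 = 8. Eliminate 8 elsewhere: t_7.
t_7 has just one choice, so t_7 = 6.
No further eliminations apply; t_1 can still be any of 11, 12.

11, 12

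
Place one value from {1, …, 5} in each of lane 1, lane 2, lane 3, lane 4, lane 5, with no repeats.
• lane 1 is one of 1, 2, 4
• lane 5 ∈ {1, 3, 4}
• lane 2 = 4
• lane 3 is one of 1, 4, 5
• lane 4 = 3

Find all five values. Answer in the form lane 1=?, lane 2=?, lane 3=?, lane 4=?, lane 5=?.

lane 1=2, lane 2=4, lane 3=5, lane 4=3, lane 5=1

lane 2 must be 4 (only option left). Eliminate 4 elsewhere: lane 1, lane 3, lane 5.
That leaves lane 4 = 3. Remove 3 from lane 5.
lane 5 must be 1 (only option left). Remove 1 from lane 1, lane 3.
That leaves lane 1 = 2.
lane 3 has just one choice, so lane 3 = 5.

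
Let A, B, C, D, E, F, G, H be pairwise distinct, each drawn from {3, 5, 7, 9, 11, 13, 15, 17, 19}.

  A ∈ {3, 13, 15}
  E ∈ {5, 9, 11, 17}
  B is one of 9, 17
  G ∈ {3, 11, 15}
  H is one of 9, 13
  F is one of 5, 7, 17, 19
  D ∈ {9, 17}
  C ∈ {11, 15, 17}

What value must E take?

5

B and D share exactly the 2 values {9, 17}; by pigeonhole those values go to them, so strike 9, 17 from C, E, F, H.
H must be 13 (only option left). So A can't be 13.
The 3 variables A, C, G are confined to {3, 11, 15}, which locks those values in; drop them from E.
So E = 5.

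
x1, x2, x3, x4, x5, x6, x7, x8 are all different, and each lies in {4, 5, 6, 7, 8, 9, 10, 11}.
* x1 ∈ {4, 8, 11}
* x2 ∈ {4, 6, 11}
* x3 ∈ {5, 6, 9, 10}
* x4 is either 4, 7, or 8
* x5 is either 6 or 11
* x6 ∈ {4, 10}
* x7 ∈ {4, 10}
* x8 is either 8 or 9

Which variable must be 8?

Among the 8 variables, 5 fits only x3 (and all 8 values in {4, 5, 6, 7, 8, 9, 10, 11} must be used), so x3 = 5.
The 7 still-open variables together cover exactly {4, 6, 7, 8, 9, 10, 11} — 7 values for 7 variables — and 7 appears only in x4's list, so x4 = 7.
The 6 still-open variables draw from only 6 values {4, 6, 8, 9, 10, 11}, so each is used; only x8 can be 9, hence x8 = 9.
The 5 still-open variables together cover exactly {4, 6, 8, 10, 11} — 5 values for 5 variables — and 8 appears only in x1's list, so x1 = 8.

x1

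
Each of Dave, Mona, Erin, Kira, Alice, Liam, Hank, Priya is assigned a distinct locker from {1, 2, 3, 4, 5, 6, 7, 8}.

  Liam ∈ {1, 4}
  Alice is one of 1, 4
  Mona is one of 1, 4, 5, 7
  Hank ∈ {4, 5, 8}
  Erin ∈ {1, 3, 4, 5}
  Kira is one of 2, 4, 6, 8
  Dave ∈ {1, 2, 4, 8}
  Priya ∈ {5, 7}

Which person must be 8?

The 8 variables draw from only 8 values {1, 2, 3, 4, 5, 6, 7, 8}, so each is used; only Erin can be 3, hence Erin = 3.
The 7 still-open variables together cover exactly {1, 2, 4, 5, 6, 7, 8} — 7 values for 7 variables — and 6 appears only in Kira's list, so Kira = 6.
The 6 still-open variables together cover exactly {1, 2, 4, 5, 7, 8} — 6 values for 6 variables — and 2 appears only in Dave's list, so Dave = 2.
The 5 still-open variables draw from only 5 values {1, 4, 5, 7, 8}, so each is used; only Hank can be 8, hence Hank = 8.

Hank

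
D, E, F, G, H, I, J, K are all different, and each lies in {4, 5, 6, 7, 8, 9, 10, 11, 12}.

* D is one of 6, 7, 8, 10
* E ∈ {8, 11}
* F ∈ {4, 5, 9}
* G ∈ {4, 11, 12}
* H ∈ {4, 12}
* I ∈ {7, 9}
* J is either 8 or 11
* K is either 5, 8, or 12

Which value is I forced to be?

E and J between them cover only {8, 11} — a naked pair. Remove those values from D, G, K.
G and H share exactly the 2 values {4, 12}; by pigeonhole those values go to them, so strike 4, 12 from F, K.
K must be 5 (only option left). Remove 5 from F.
That leaves F = 9. Remove 9 from I.
So I = 7.

7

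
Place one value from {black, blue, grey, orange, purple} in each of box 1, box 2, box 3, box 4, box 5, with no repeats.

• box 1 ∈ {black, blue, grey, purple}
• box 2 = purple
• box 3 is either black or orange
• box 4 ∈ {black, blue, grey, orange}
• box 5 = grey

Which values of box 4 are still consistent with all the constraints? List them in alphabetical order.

box 2 must be purple (only option left). Remove purple from box 1.
box 5 has just one choice, so box 5 = grey. Eliminate grey elsewhere: box 1, box 4.
No further eliminations apply; box 4 can still be any of black, blue, orange.

black, blue, orange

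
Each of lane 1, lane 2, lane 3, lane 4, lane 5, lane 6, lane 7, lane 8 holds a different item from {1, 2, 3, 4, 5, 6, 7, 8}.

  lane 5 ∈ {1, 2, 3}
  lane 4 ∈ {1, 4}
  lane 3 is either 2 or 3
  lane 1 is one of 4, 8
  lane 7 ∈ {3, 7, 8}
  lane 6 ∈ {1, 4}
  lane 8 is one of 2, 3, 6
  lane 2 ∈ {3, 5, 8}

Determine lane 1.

8

The 8 variables draw from only 8 values {1, 2, 3, 4, 5, 6, 7, 8}, so each is used; only lane 2 can be 5, hence lane 2 = 5.
The 7 still-open variables together cover exactly {1, 2, 3, 4, 6, 7, 8} — 7 values for 7 variables — and 6 appears only in lane 8's list, so lane 8 = 6.
The 6 still-open variables together cover exactly {1, 2, 3, 4, 7, 8} — 6 values for 6 variables — and 7 appears only in lane 7's list, so lane 7 = 7.
The 5 still-open variables together cover exactly {1, 2, 3, 4, 8} — 5 values for 5 variables — and 8 appears only in lane 1's list, so lane 1 = 8.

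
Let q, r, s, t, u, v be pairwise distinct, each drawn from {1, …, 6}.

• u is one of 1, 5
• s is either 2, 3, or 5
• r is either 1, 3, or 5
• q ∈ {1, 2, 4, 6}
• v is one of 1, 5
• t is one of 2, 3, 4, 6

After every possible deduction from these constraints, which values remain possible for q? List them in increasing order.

The 2 variables u and v are confined to {1, 5}, which locks those values in; drop them from q, r, s.
r must be 3 (only option left). Strike 3 from s, t.
s must be 2 (only option left). Eliminate 2 elsewhere: q, t.
No further eliminations apply; q can still be any of 4, 6.

4, 6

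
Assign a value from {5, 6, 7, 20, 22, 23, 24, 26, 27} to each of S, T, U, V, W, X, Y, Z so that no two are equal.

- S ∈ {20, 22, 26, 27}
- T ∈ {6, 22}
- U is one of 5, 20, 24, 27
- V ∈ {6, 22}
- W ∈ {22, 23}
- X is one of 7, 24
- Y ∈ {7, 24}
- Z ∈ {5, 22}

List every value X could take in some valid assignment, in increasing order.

T and V share exactly the 2 values {6, 22}; by pigeonhole those values go to them, so strike 6, 22 from S, W, Z.
W must be 23 (only option left).
Z must be 5 (only option left). So U can't be 5.
X and Y share exactly the 2 values {7, 24}; by pigeonhole those values go to them, so strike 7, 24 from U.
No further eliminations apply; X can still be any of 7, 24.

7, 24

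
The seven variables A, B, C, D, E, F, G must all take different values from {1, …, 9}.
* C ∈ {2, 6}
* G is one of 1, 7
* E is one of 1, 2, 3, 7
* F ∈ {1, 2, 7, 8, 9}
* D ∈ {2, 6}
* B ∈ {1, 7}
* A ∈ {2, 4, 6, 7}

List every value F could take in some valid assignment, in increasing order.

8, 9

The 2 variables B and G are confined to {1, 7}, which locks those values in; drop them from A, E, F.
The 2 variables C and D are confined to {2, 6}, which locks those values in; drop them from A, E, F.
That leaves A = 4.
E must be 3 (only option left).
No further eliminations apply; F can still be any of 8, 9.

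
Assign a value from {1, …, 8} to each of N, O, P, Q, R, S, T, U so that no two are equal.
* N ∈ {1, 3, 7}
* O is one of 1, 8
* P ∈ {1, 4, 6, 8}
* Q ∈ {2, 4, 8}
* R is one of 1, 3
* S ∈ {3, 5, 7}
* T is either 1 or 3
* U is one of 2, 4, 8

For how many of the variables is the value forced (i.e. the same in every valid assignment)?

4

The 8 variables draw from only 8 values {1, 2, 3, 4, 5, 6, 7, 8}, so each is used; only S can be 5, hence S = 5.
Among the 7 still-open variables, 6 fits only P (and all 7 values in {1, 2, 3, 4, 6, 7, 8} must be used), so P = 6.
The 6 still-open variables draw from only 6 values {1, 2, 3, 4, 7, 8}, so each is used; only N can be 7, hence N = 7.
R and T between them cover only {1, 3} — a naked pair. Remove those values from O.
O has just one choice, so O = 8. So Q, U can't be 8.
Determined: N=7, O=8, P=6, S=5. The other variables each still have more than one consistent value. That makes 4.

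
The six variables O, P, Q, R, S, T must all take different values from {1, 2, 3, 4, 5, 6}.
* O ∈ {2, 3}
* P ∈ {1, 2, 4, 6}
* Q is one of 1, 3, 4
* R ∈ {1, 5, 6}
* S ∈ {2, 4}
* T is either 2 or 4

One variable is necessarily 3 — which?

The 6 variables together cover exactly {1, 2, 3, 4, 5, 6} — 6 values for 6 variables — and 5 appears only in R's list, so R = 5.
The 5 still-open variables together cover exactly {1, 2, 3, 4, 6} — 5 values for 5 variables — and 6 appears only in P's list, so P = 6.
The 4 still-open variables draw from only 4 values {1, 2, 3, 4}, so each is used; only Q can be 1, hence Q = 1.
The 3 still-open variables draw from only 3 values {2, 3, 4}, so each is used; only O can be 3, hence O = 3.

O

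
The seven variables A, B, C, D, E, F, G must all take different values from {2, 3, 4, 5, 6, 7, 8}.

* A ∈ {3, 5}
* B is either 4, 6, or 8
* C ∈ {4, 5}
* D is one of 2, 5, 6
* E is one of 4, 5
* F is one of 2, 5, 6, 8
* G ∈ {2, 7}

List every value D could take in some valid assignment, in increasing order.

The 7 variables draw from only 7 values {2, 3, 4, 5, 6, 7, 8}, so each is used; only A can be 3, hence A = 3.
The 6 still-open variables together cover exactly {2, 4, 5, 6, 7, 8} — 6 values for 6 variables — and 7 appears only in G's list, so G = 7.
C and E share exactly the 2 values {4, 5}; by pigeonhole those values go to them, so strike 4, 5 from B, D, F.
No further eliminations apply; D can still be any of 2, 6.

2, 6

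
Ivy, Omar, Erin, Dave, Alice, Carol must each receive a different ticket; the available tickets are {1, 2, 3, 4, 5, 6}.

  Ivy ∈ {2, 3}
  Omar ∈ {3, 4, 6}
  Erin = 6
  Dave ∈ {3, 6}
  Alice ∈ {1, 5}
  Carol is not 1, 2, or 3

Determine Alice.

1

Erin has just one choice, so Erin = 6. Strike 6 from Omar, Dave, Carol.
Dave's domain is down to {3}, so Dave = 3. Eliminate 3 elsewhere: Ivy, Omar.
Ivy has just one choice, so Ivy = 2.
Omar has just one choice, so Omar = 4. Strike 4 from Carol.
That leaves Carol = 5. So Alice can't be 5.
So Alice = 1.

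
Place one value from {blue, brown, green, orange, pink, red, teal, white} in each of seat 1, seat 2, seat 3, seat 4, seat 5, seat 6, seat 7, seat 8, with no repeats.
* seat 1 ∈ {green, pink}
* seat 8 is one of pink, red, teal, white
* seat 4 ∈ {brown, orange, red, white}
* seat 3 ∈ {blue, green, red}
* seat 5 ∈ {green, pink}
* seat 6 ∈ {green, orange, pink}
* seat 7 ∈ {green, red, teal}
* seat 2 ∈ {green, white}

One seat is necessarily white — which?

The 8 variables draw from only 8 values {blue, brown, green, orange, pink, red, teal, white}, so each is used; only seat 3 can be blue, hence seat 3 = blue.
The 7 still-open variables together cover exactly {brown, green, orange, pink, red, teal, white} — 7 values for 7 variables — and brown appears only in seat 4's list, so seat 4 = brown.
The 6 still-open variables draw from only 6 values {green, orange, pink, red, teal, white}, so each is used; only seat 6 can be orange, hence seat 6 = orange.
The 2 variables seat 1 and seat 5 are confined to {green, pink}, which locks those values in; drop them from seat 2, seat 7, seat 8.
So white goes to seat 2.

seat 2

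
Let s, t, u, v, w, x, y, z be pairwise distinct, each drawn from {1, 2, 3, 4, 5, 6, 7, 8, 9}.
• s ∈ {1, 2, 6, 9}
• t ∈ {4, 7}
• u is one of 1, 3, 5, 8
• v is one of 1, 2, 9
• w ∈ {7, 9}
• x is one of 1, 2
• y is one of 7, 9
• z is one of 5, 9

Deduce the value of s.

6

w and y between them cover only {7, 9} — a naked pair. Remove those values from s, t, v, z.
t has just one choice, so t = 4.
z's domain is down to {5}, so z = 5. Eliminate 5 elsewhere: u.
v and x share exactly the 2 values {1, 2}; by pigeonhole those values go to them, so strike 1, 2 from s, u.
So s = 6.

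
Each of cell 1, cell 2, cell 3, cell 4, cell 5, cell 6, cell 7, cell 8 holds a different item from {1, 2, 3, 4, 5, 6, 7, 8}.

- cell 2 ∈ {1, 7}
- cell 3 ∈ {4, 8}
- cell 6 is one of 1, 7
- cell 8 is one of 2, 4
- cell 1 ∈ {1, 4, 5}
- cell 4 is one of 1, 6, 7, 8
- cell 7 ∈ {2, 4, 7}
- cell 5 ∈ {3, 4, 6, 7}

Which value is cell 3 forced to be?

The 8 variables draw from only 8 values {1, 2, 3, 4, 5, 6, 7, 8}, so each is used; only cell 5 can be 3, hence cell 5 = 3.
The 7 still-open variables together cover exactly {1, 2, 4, 5, 6, 7, 8} — 7 values for 7 variables — and 5 appears only in cell 1's list, so cell 1 = 5.
The 6 still-open variables draw from only 6 values {1, 2, 4, 6, 7, 8}, so each is used; only cell 4 can be 6, hence cell 4 = 6.
The 5 still-open variables draw from only 5 values {1, 2, 4, 7, 8}, so each is used; only cell 3 can be 8, hence cell 3 = 8.

8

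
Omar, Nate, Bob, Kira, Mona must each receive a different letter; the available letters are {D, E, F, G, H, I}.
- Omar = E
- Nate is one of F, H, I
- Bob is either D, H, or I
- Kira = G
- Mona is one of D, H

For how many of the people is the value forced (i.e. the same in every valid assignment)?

Omar must be E (only option left).
That leaves Kira = G.
Determined: Omar=E, Kira=G. The other people each still have more than one consistent value. That makes 2.

2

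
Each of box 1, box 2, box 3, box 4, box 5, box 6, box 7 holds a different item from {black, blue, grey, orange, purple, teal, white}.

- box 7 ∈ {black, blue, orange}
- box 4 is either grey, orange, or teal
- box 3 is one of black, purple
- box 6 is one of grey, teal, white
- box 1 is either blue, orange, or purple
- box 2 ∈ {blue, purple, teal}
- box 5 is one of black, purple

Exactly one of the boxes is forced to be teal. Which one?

The 7 variables draw from only 7 values {black, blue, grey, orange, purple, teal, white}, so each is used; only box 6 can be white, hence box 6 = white.
Among the 6 still-open variables, grey fits only box 4 (and all 6 values in {black, blue, grey, orange, purple, teal} must be used), so box 4 = grey.
The 5 still-open variables draw from only 5 values {black, blue, orange, purple, teal}, so each is used; only box 2 can be teal, hence box 2 = teal.

box 2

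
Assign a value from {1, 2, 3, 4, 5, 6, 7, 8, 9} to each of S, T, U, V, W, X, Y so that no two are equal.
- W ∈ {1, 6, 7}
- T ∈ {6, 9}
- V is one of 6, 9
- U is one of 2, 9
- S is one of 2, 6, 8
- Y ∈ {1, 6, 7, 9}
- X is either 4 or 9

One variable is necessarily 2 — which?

The 7 variables together cover exactly {1, 2, 4, 6, 7, 8, 9} — 7 values for 7 variables — and 4 appears only in X's list, so X = 4.
The 6 still-open variables draw from only 6 values {1, 2, 6, 7, 8, 9}, so each is used; only S can be 8, hence S = 8.
Among the 5 still-open variables, 2 fits only U (and all 5 values in {1, 2, 6, 7, 9} must be used), so U = 2.

U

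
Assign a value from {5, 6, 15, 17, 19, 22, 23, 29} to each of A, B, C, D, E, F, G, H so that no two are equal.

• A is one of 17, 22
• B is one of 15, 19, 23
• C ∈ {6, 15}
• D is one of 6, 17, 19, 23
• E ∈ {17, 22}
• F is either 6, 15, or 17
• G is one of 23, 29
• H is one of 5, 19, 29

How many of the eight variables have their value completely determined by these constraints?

2

The 8 variables draw from only 8 values {5, 6, 15, 17, 19, 22, 23, 29}, so each is used; only H can be 5, hence H = 5.
Among the 7 still-open variables, 29 fits only G (and all 7 values in {6, 15, 17, 19, 22, 23, 29} must be used), so G = 29.
The 2 variables A and E are confined to {17, 22}, which locks those values in; drop them from D, F.
C and F share exactly the 2 values {6, 15}; by pigeonhole those values go to them, so strike 6, 15 from B, D.
Determined: G=29, H=5. The other variables each still have more than one consistent value. That makes 2.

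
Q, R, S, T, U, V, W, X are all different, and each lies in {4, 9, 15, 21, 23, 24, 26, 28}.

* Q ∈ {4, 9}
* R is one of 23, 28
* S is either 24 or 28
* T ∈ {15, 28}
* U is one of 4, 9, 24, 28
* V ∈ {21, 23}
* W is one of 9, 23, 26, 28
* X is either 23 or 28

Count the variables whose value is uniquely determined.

Among the 8 variables, 15 fits only T (and all 8 values in {4, 9, 15, 21, 23, 24, 26, 28} must be used), so T = 15.
The 7 still-open variables draw from only 7 values {4, 9, 21, 23, 24, 26, 28}, so each is used; only V can be 21, hence V = 21.
The 6 still-open variables together cover exactly {4, 9, 23, 24, 26, 28} — 6 values for 6 variables — and 26 appears only in W's list, so W = 26.
R and X between them cover only {23, 28} — a naked pair. Remove those values from S, U.
S must be 24 (only option left). Remove 24 from U.
Determined: S=24, T=15, V=21, W=26. The other variables each still have more than one consistent value. That makes 4.

4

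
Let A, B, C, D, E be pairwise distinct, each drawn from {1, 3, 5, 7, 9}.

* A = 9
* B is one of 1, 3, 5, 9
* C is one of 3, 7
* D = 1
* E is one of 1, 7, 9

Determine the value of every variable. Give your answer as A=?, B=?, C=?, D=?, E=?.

A must be 9 (only option left). So B, E can't be 9.
That leaves D = 1. Eliminate 1 elsewhere: B, E.
E's domain is down to {7}, so E = 7. Eliminate 7 elsewhere: C.
C's domain is down to {3}, so C = 3. Strike 3 from B.
B has just one choice, so B = 5.

A=9, B=5, C=3, D=1, E=7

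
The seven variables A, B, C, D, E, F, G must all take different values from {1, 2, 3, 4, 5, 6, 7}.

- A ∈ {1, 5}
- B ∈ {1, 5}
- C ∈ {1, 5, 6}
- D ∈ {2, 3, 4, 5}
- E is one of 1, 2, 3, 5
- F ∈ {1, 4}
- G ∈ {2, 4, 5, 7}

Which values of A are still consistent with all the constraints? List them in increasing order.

1, 5

The 7 variables draw from only 7 values {1, 2, 3, 4, 5, 6, 7}, so each is used; only C can be 6, hence C = 6.
Among the 6 still-open variables, 7 fits only G (and all 6 values in {1, 2, 3, 4, 5, 7} must be used), so G = 7.
A and B between them cover only {1, 5} — a naked pair. Remove those values from D, E, F.
That leaves F = 4. Remove 4 from D.
No further eliminations apply; A can still be any of 1, 5.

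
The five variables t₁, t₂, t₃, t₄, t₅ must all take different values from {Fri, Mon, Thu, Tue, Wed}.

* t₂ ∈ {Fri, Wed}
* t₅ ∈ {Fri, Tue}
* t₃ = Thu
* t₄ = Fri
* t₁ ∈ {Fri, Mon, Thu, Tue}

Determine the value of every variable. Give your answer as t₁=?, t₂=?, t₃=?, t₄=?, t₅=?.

t₃ must be Thu (only option left). Eliminate Thu elsewhere: t₁.
t₄ has just one choice, so t₄ = Fri. So t₁, t₂, t₅ can't be Fri.
t₅'s domain is down to {Tue}, so t₅ = Tue. Remove Tue from t₁.
t₁'s domain is down to {Mon}, so t₁ = Mon.
t₂ has just one choice, so t₂ = Wed.

t₁=Mon, t₂=Wed, t₃=Thu, t₄=Fri, t₅=Tue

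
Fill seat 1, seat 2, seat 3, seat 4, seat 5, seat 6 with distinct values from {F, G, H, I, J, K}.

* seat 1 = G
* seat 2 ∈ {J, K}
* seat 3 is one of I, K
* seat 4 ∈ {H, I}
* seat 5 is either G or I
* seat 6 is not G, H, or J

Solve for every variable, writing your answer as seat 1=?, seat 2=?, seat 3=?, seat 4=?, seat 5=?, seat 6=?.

seat 1=G, seat 2=J, seat 3=K, seat 4=H, seat 5=I, seat 6=F

seat 1 has just one choice, so seat 1 = G. Eliminate G elsewhere: seat 5.
That leaves seat 5 = I. Strike I from seat 3, seat 4, seat 6.
seat 3 has just one choice, so seat 3 = K. Eliminate K elsewhere: seat 2, seat 6.
That leaves seat 4 = H.
seat 6's domain is down to {F}, so seat 6 = F.
seat 2 must be J (only option left).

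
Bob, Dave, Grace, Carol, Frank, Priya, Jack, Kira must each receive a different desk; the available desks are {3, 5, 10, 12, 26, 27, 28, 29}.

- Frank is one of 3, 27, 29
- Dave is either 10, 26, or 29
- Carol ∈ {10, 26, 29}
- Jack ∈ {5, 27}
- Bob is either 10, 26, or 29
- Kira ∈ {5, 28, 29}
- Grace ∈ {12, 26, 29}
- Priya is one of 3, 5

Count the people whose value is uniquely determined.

2

The 8 variables draw from only 8 values {3, 5, 10, 12, 26, 27, 28, 29}, so each is used; only Grace can be 12, hence Grace = 12.
The 7 still-open variables together cover exactly {3, 5, 10, 26, 27, 28, 29} — 7 values for 7 variables — and 28 appears only in Kira's list, so Kira = 28.
Bob, Dave, Carol between them cover only {10, 26, 29} — a naked triple. Remove those values from Frank.
Determined: Grace=12, Kira=28. The other people each still have more than one consistent value. That makes 2.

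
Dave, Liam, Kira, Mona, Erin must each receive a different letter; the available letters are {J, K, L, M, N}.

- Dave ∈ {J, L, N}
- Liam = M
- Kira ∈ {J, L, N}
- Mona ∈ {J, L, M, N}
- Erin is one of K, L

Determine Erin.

Liam's domain is down to {M}, so Liam = M. Eliminate M elsewhere: Mona.
The 4 still-open variables together cover exactly {J, K, L, N} — 4 values for 4 variables — and K appears only in Erin's list, so Erin = K.

K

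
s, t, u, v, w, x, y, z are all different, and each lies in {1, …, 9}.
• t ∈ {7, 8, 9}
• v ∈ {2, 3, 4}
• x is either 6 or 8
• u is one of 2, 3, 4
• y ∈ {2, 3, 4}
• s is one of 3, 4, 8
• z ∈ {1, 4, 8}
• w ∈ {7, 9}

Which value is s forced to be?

8

The 8 variables together cover exactly {1, 2, 3, 4, 6, 7, 8, 9} — 8 values for 8 variables — and 1 appears only in z's list, so z = 1.
The 7 still-open variables together cover exactly {2, 3, 4, 6, 7, 8, 9} — 7 values for 7 variables — and 6 appears only in x's list, so x = 6.
The 3 variables u, v, y are confined to {2, 3, 4}, which locks those values in; drop them from s.
So s = 8.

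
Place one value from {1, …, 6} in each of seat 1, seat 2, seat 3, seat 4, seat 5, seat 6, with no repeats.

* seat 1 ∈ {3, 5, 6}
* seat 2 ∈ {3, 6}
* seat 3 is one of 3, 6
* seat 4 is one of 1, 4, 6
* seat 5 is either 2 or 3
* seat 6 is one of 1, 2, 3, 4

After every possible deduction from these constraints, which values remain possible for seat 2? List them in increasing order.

3, 6

The 6 variables together cover exactly {1, 2, 3, 4, 5, 6} — 6 values for 6 variables — and 5 appears only in seat 1's list, so seat 1 = 5.
seat 2 and seat 3 between them cover only {3, 6} — a naked pair. Remove those values from seat 4, seat 5, seat 6.
seat 5 has just one choice, so seat 5 = 2. So seat 6 can't be 2.
No further eliminations apply; seat 2 can still be any of 3, 6.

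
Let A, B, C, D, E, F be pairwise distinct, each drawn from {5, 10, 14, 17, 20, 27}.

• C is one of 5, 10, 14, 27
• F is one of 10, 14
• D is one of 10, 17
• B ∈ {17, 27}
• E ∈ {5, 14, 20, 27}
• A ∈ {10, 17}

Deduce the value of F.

14

The 6 variables draw from only 6 values {5, 10, 14, 17, 20, 27}, so each is used; only E can be 20, hence E = 20.
The 5 still-open variables draw from only 5 values {5, 10, 14, 17, 27}, so each is used; only C can be 5, hence C = 5.
The 4 still-open variables draw from only 4 values {10, 14, 17, 27}, so each is used; only F can be 14, hence F = 14.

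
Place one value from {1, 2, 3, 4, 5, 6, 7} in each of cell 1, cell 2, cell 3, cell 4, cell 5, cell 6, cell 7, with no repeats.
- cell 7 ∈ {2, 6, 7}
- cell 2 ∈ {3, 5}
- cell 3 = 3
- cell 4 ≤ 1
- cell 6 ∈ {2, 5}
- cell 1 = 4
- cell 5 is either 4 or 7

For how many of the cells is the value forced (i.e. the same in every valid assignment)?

cell 1 has just one choice, so cell 1 = 4. So cell 5 can't be 4.
cell 3 has just one choice, so cell 3 = 3. Strike 3 from cell 2.
That leaves cell 4 = 1.
That leaves cell 5 = 7. Strike 7 from cell 7.
cell 2's domain is down to {5}, so cell 2 = 5. Remove 5 from cell 6.
That leaves cell 6 = 2. Strike 2 from cell 7.
cell 7 has just one choice, so cell 7 = 6.
Every cell is fixed: cell 1=4, cell 2=5, cell 3=3, cell 4=1, cell 5=7, cell 6=2, cell 7=6. That makes 7.

7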